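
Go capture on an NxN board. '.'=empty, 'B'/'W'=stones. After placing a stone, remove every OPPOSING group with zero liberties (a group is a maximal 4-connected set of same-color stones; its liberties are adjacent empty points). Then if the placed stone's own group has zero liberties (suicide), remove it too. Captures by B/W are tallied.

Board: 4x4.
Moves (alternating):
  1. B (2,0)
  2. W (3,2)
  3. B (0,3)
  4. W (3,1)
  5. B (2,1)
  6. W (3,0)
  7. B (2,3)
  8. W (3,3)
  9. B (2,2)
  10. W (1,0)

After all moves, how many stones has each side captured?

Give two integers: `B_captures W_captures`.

Move 1: B@(2,0) -> caps B=0 W=0
Move 2: W@(3,2) -> caps B=0 W=0
Move 3: B@(0,3) -> caps B=0 W=0
Move 4: W@(3,1) -> caps B=0 W=0
Move 5: B@(2,1) -> caps B=0 W=0
Move 6: W@(3,0) -> caps B=0 W=0
Move 7: B@(2,3) -> caps B=0 W=0
Move 8: W@(3,3) -> caps B=0 W=0
Move 9: B@(2,2) -> caps B=4 W=0
Move 10: W@(1,0) -> caps B=4 W=0

Answer: 4 0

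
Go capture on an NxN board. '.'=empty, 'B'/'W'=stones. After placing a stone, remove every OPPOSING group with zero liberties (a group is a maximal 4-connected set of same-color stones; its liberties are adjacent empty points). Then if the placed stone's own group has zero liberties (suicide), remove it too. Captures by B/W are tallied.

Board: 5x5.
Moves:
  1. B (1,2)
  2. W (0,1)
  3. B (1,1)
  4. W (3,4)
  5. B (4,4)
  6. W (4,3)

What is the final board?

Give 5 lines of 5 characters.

Move 1: B@(1,2) -> caps B=0 W=0
Move 2: W@(0,1) -> caps B=0 W=0
Move 3: B@(1,1) -> caps B=0 W=0
Move 4: W@(3,4) -> caps B=0 W=0
Move 5: B@(4,4) -> caps B=0 W=0
Move 6: W@(4,3) -> caps B=0 W=1

Answer: .W...
.BB..
.....
....W
...W.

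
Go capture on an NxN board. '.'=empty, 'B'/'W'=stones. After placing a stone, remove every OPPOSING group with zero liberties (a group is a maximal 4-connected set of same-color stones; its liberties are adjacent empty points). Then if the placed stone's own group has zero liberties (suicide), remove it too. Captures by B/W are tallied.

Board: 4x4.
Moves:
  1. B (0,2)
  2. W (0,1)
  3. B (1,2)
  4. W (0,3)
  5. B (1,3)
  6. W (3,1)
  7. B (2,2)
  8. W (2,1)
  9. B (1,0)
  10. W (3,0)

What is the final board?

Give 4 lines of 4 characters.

Answer: .WB.
B.BB
.WB.
WW..

Derivation:
Move 1: B@(0,2) -> caps B=0 W=0
Move 2: W@(0,1) -> caps B=0 W=0
Move 3: B@(1,2) -> caps B=0 W=0
Move 4: W@(0,3) -> caps B=0 W=0
Move 5: B@(1,3) -> caps B=1 W=0
Move 6: W@(3,1) -> caps B=1 W=0
Move 7: B@(2,2) -> caps B=1 W=0
Move 8: W@(2,1) -> caps B=1 W=0
Move 9: B@(1,0) -> caps B=1 W=0
Move 10: W@(3,0) -> caps B=1 W=0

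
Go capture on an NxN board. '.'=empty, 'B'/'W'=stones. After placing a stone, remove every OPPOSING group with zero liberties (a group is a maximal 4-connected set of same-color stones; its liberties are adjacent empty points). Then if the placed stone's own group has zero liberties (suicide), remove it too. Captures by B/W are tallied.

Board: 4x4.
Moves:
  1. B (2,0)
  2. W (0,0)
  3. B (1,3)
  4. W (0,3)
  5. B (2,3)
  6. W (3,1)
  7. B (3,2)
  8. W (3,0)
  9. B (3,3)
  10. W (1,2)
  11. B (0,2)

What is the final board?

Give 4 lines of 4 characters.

Move 1: B@(2,0) -> caps B=0 W=0
Move 2: W@(0,0) -> caps B=0 W=0
Move 3: B@(1,3) -> caps B=0 W=0
Move 4: W@(0,3) -> caps B=0 W=0
Move 5: B@(2,3) -> caps B=0 W=0
Move 6: W@(3,1) -> caps B=0 W=0
Move 7: B@(3,2) -> caps B=0 W=0
Move 8: W@(3,0) -> caps B=0 W=0
Move 9: B@(3,3) -> caps B=0 W=0
Move 10: W@(1,2) -> caps B=0 W=0
Move 11: B@(0,2) -> caps B=1 W=0

Answer: W.B.
..WB
B..B
WWBB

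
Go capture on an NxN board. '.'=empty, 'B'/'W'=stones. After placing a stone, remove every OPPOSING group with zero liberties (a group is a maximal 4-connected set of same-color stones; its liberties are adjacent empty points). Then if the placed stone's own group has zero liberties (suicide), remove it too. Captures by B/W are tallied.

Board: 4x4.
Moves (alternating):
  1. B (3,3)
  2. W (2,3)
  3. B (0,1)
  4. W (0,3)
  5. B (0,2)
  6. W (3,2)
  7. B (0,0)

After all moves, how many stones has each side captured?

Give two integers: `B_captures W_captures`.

Answer: 0 1

Derivation:
Move 1: B@(3,3) -> caps B=0 W=0
Move 2: W@(2,3) -> caps B=0 W=0
Move 3: B@(0,1) -> caps B=0 W=0
Move 4: W@(0,3) -> caps B=0 W=0
Move 5: B@(0,2) -> caps B=0 W=0
Move 6: W@(3,2) -> caps B=0 W=1
Move 7: B@(0,0) -> caps B=0 W=1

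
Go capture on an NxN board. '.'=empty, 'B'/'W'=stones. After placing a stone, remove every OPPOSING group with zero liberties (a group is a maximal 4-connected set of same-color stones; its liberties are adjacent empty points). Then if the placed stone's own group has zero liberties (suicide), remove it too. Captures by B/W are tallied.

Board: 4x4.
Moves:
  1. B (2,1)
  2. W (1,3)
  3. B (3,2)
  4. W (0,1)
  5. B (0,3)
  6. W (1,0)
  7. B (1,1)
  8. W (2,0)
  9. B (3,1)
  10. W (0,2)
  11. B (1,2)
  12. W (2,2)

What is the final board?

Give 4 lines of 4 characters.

Answer: .WW.
WBBW
WBW.
.BB.

Derivation:
Move 1: B@(2,1) -> caps B=0 W=0
Move 2: W@(1,3) -> caps B=0 W=0
Move 3: B@(3,2) -> caps B=0 W=0
Move 4: W@(0,1) -> caps B=0 W=0
Move 5: B@(0,3) -> caps B=0 W=0
Move 6: W@(1,0) -> caps B=0 W=0
Move 7: B@(1,1) -> caps B=0 W=0
Move 8: W@(2,0) -> caps B=0 W=0
Move 9: B@(3,1) -> caps B=0 W=0
Move 10: W@(0,2) -> caps B=0 W=1
Move 11: B@(1,2) -> caps B=0 W=1
Move 12: W@(2,2) -> caps B=0 W=1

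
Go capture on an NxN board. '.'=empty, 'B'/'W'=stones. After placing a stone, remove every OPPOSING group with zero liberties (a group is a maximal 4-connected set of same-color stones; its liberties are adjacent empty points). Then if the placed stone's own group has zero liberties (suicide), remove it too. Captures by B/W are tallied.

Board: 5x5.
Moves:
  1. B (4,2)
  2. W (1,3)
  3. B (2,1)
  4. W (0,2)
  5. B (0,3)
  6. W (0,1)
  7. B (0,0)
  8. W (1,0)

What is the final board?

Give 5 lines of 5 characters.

Answer: .WWB.
W..W.
.B...
.....
..B..

Derivation:
Move 1: B@(4,2) -> caps B=0 W=0
Move 2: W@(1,3) -> caps B=0 W=0
Move 3: B@(2,1) -> caps B=0 W=0
Move 4: W@(0,2) -> caps B=0 W=0
Move 5: B@(0,3) -> caps B=0 W=0
Move 6: W@(0,1) -> caps B=0 W=0
Move 7: B@(0,0) -> caps B=0 W=0
Move 8: W@(1,0) -> caps B=0 W=1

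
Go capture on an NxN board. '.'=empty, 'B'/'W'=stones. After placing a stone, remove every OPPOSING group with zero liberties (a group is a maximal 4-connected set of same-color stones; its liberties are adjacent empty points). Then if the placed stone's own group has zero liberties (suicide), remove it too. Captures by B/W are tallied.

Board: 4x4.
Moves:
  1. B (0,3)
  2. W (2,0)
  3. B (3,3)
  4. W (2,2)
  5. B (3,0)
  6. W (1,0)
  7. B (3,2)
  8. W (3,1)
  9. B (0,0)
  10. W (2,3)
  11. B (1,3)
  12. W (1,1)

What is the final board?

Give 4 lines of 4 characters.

Answer: B..B
WW.B
W.WW
.W..

Derivation:
Move 1: B@(0,3) -> caps B=0 W=0
Move 2: W@(2,0) -> caps B=0 W=0
Move 3: B@(3,3) -> caps B=0 W=0
Move 4: W@(2,2) -> caps B=0 W=0
Move 5: B@(3,0) -> caps B=0 W=0
Move 6: W@(1,0) -> caps B=0 W=0
Move 7: B@(3,2) -> caps B=0 W=0
Move 8: W@(3,1) -> caps B=0 W=1
Move 9: B@(0,0) -> caps B=0 W=1
Move 10: W@(2,3) -> caps B=0 W=3
Move 11: B@(1,3) -> caps B=0 W=3
Move 12: W@(1,1) -> caps B=0 W=3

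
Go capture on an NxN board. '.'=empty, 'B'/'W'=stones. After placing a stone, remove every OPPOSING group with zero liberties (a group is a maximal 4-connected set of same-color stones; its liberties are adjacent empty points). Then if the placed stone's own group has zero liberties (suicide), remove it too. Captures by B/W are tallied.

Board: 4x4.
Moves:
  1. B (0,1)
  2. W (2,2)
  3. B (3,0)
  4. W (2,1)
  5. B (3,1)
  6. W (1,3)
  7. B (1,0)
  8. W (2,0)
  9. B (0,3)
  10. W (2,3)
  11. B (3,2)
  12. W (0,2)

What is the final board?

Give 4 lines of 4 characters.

Move 1: B@(0,1) -> caps B=0 W=0
Move 2: W@(2,2) -> caps B=0 W=0
Move 3: B@(3,0) -> caps B=0 W=0
Move 4: W@(2,1) -> caps B=0 W=0
Move 5: B@(3,1) -> caps B=0 W=0
Move 6: W@(1,3) -> caps B=0 W=0
Move 7: B@(1,0) -> caps B=0 W=0
Move 8: W@(2,0) -> caps B=0 W=0
Move 9: B@(0,3) -> caps B=0 W=0
Move 10: W@(2,3) -> caps B=0 W=0
Move 11: B@(3,2) -> caps B=0 W=0
Move 12: W@(0,2) -> caps B=0 W=1

Answer: .BW.
B..W
WWWW
BBB.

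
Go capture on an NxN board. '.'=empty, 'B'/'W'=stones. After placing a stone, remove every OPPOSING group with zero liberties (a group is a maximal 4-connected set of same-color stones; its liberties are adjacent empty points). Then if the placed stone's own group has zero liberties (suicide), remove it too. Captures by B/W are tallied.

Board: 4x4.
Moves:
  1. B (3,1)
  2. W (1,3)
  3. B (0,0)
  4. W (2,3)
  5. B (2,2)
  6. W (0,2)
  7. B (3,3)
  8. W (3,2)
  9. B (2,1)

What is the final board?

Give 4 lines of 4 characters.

Move 1: B@(3,1) -> caps B=0 W=0
Move 2: W@(1,3) -> caps B=0 W=0
Move 3: B@(0,0) -> caps B=0 W=0
Move 4: W@(2,3) -> caps B=0 W=0
Move 5: B@(2,2) -> caps B=0 W=0
Move 6: W@(0,2) -> caps B=0 W=0
Move 7: B@(3,3) -> caps B=0 W=0
Move 8: W@(3,2) -> caps B=0 W=1
Move 9: B@(2,1) -> caps B=0 W=1

Answer: B.W.
...W
.BBW
.BW.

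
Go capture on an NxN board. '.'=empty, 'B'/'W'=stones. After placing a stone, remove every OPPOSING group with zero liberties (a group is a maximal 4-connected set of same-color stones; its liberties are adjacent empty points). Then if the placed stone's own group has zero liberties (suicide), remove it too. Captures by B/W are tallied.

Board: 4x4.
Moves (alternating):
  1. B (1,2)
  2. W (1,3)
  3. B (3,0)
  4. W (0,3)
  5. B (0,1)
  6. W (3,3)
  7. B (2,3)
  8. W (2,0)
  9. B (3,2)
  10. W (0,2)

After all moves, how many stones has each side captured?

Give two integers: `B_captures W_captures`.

Answer: 1 0

Derivation:
Move 1: B@(1,2) -> caps B=0 W=0
Move 2: W@(1,3) -> caps B=0 W=0
Move 3: B@(3,0) -> caps B=0 W=0
Move 4: W@(0,3) -> caps B=0 W=0
Move 5: B@(0,1) -> caps B=0 W=0
Move 6: W@(3,3) -> caps B=0 W=0
Move 7: B@(2,3) -> caps B=0 W=0
Move 8: W@(2,0) -> caps B=0 W=0
Move 9: B@(3,2) -> caps B=1 W=0
Move 10: W@(0,2) -> caps B=1 W=0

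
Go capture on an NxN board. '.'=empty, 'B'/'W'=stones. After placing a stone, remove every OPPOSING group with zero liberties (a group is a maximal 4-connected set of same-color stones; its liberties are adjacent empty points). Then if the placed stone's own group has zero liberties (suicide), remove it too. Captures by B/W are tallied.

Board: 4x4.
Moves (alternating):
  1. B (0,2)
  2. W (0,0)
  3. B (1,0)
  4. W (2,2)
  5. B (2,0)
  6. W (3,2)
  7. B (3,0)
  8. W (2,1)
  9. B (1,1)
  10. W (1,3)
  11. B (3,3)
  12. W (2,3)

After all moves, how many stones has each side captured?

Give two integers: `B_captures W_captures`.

Move 1: B@(0,2) -> caps B=0 W=0
Move 2: W@(0,0) -> caps B=0 W=0
Move 3: B@(1,0) -> caps B=0 W=0
Move 4: W@(2,2) -> caps B=0 W=0
Move 5: B@(2,0) -> caps B=0 W=0
Move 6: W@(3,2) -> caps B=0 W=0
Move 7: B@(3,0) -> caps B=0 W=0
Move 8: W@(2,1) -> caps B=0 W=0
Move 9: B@(1,1) -> caps B=0 W=0
Move 10: W@(1,3) -> caps B=0 W=0
Move 11: B@(3,3) -> caps B=0 W=0
Move 12: W@(2,3) -> caps B=0 W=1

Answer: 0 1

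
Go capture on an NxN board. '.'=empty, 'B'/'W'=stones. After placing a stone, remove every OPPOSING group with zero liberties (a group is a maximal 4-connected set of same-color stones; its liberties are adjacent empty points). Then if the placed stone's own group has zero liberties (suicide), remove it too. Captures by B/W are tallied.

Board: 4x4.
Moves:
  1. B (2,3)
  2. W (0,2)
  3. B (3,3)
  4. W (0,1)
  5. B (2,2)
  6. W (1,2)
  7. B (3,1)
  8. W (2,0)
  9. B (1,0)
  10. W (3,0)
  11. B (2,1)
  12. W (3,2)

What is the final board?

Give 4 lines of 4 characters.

Answer: .WW.
B.W.
.BBB
.B.B

Derivation:
Move 1: B@(2,3) -> caps B=0 W=0
Move 2: W@(0,2) -> caps B=0 W=0
Move 3: B@(3,3) -> caps B=0 W=0
Move 4: W@(0,1) -> caps B=0 W=0
Move 5: B@(2,2) -> caps B=0 W=0
Move 6: W@(1,2) -> caps B=0 W=0
Move 7: B@(3,1) -> caps B=0 W=0
Move 8: W@(2,0) -> caps B=0 W=0
Move 9: B@(1,0) -> caps B=0 W=0
Move 10: W@(3,0) -> caps B=0 W=0
Move 11: B@(2,1) -> caps B=2 W=0
Move 12: W@(3,2) -> caps B=2 W=0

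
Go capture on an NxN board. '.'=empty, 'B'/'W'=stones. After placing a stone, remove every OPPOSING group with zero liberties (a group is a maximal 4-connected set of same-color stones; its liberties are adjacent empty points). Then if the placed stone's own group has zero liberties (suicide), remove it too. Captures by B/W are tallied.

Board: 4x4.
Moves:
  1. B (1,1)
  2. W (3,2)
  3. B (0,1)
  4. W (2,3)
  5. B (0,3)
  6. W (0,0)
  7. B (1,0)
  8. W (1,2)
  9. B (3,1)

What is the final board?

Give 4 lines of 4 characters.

Answer: .B.B
BBW.
...W
.BW.

Derivation:
Move 1: B@(1,1) -> caps B=0 W=0
Move 2: W@(3,2) -> caps B=0 W=0
Move 3: B@(0,1) -> caps B=0 W=0
Move 4: W@(2,3) -> caps B=0 W=0
Move 5: B@(0,3) -> caps B=0 W=0
Move 6: W@(0,0) -> caps B=0 W=0
Move 7: B@(1,0) -> caps B=1 W=0
Move 8: W@(1,2) -> caps B=1 W=0
Move 9: B@(3,1) -> caps B=1 W=0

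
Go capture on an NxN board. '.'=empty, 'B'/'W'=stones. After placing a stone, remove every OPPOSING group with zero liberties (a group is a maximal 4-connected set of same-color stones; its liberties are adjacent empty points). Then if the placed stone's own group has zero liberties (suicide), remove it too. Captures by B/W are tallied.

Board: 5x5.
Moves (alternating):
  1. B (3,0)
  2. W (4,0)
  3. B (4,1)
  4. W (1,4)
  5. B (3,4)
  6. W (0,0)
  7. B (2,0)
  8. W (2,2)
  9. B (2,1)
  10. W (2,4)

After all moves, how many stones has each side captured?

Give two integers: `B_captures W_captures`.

Move 1: B@(3,0) -> caps B=0 W=0
Move 2: W@(4,0) -> caps B=0 W=0
Move 3: B@(4,1) -> caps B=1 W=0
Move 4: W@(1,4) -> caps B=1 W=0
Move 5: B@(3,4) -> caps B=1 W=0
Move 6: W@(0,0) -> caps B=1 W=0
Move 7: B@(2,0) -> caps B=1 W=0
Move 8: W@(2,2) -> caps B=1 W=0
Move 9: B@(2,1) -> caps B=1 W=0
Move 10: W@(2,4) -> caps B=1 W=0

Answer: 1 0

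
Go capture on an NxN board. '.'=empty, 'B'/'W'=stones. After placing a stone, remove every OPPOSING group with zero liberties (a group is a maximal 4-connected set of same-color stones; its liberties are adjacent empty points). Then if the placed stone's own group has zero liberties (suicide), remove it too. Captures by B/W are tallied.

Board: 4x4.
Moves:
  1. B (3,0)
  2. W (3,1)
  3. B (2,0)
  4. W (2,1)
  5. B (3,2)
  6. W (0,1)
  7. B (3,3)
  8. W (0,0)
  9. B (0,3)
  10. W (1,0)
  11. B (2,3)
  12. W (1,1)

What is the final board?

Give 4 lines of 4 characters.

Move 1: B@(3,0) -> caps B=0 W=0
Move 2: W@(3,1) -> caps B=0 W=0
Move 3: B@(2,0) -> caps B=0 W=0
Move 4: W@(2,1) -> caps B=0 W=0
Move 5: B@(3,2) -> caps B=0 W=0
Move 6: W@(0,1) -> caps B=0 W=0
Move 7: B@(3,3) -> caps B=0 W=0
Move 8: W@(0,0) -> caps B=0 W=0
Move 9: B@(0,3) -> caps B=0 W=0
Move 10: W@(1,0) -> caps B=0 W=2
Move 11: B@(2,3) -> caps B=0 W=2
Move 12: W@(1,1) -> caps B=0 W=2

Answer: WW.B
WW..
.W.B
.WBB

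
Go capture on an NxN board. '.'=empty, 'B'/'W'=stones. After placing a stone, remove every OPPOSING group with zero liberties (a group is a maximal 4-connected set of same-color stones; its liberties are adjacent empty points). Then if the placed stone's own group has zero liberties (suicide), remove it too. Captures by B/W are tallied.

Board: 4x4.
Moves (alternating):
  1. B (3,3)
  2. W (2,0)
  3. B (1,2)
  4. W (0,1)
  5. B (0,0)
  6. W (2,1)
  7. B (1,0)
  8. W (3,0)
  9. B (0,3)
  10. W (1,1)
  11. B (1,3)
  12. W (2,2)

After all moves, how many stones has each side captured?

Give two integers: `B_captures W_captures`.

Move 1: B@(3,3) -> caps B=0 W=0
Move 2: W@(2,0) -> caps B=0 W=0
Move 3: B@(1,2) -> caps B=0 W=0
Move 4: W@(0,1) -> caps B=0 W=0
Move 5: B@(0,0) -> caps B=0 W=0
Move 6: W@(2,1) -> caps B=0 W=0
Move 7: B@(1,0) -> caps B=0 W=0
Move 8: W@(3,0) -> caps B=0 W=0
Move 9: B@(0,3) -> caps B=0 W=0
Move 10: W@(1,1) -> caps B=0 W=2
Move 11: B@(1,3) -> caps B=0 W=2
Move 12: W@(2,2) -> caps B=0 W=2

Answer: 0 2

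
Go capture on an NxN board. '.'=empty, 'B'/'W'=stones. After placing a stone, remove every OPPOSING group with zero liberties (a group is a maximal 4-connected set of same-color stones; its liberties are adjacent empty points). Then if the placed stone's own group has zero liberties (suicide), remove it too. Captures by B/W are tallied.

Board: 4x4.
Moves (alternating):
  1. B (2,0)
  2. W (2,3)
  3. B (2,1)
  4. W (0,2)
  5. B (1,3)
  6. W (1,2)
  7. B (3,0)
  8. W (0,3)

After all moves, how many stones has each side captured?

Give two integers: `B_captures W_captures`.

Answer: 0 1

Derivation:
Move 1: B@(2,0) -> caps B=0 W=0
Move 2: W@(2,3) -> caps B=0 W=0
Move 3: B@(2,1) -> caps B=0 W=0
Move 4: W@(0,2) -> caps B=0 W=0
Move 5: B@(1,3) -> caps B=0 W=0
Move 6: W@(1,2) -> caps B=0 W=0
Move 7: B@(3,0) -> caps B=0 W=0
Move 8: W@(0,3) -> caps B=0 W=1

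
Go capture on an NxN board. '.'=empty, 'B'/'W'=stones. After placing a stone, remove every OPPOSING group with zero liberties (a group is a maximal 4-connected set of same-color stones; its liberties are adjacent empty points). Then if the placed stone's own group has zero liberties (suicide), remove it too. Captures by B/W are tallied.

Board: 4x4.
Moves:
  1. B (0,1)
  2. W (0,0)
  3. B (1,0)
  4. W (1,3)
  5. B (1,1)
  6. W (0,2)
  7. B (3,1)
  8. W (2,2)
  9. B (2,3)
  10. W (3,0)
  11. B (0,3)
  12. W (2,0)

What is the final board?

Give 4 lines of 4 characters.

Answer: .BW.
BB.W
W.WB
WB..

Derivation:
Move 1: B@(0,1) -> caps B=0 W=0
Move 2: W@(0,0) -> caps B=0 W=0
Move 3: B@(1,0) -> caps B=1 W=0
Move 4: W@(1,3) -> caps B=1 W=0
Move 5: B@(1,1) -> caps B=1 W=0
Move 6: W@(0,2) -> caps B=1 W=0
Move 7: B@(3,1) -> caps B=1 W=0
Move 8: W@(2,2) -> caps B=1 W=0
Move 9: B@(2,3) -> caps B=1 W=0
Move 10: W@(3,0) -> caps B=1 W=0
Move 11: B@(0,3) -> caps B=1 W=0
Move 12: W@(2,0) -> caps B=1 W=0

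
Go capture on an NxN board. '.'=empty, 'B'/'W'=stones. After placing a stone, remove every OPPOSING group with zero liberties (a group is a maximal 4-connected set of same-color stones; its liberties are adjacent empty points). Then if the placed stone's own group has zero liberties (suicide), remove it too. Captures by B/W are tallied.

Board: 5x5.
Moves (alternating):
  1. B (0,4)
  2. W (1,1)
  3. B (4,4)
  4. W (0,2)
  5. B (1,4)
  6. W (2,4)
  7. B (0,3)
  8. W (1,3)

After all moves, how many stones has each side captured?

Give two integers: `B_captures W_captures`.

Move 1: B@(0,4) -> caps B=0 W=0
Move 2: W@(1,1) -> caps B=0 W=0
Move 3: B@(4,4) -> caps B=0 W=0
Move 4: W@(0,2) -> caps B=0 W=0
Move 5: B@(1,4) -> caps B=0 W=0
Move 6: W@(2,4) -> caps B=0 W=0
Move 7: B@(0,3) -> caps B=0 W=0
Move 8: W@(1,3) -> caps B=0 W=3

Answer: 0 3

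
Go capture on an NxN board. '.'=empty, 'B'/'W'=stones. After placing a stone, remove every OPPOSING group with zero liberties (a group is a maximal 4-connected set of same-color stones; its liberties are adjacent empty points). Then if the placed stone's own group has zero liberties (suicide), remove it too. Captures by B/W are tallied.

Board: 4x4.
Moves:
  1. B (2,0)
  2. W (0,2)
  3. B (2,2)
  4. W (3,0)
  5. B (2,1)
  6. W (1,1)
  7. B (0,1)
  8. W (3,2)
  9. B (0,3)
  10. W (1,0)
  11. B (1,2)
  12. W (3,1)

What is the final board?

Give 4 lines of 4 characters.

Answer: .B.B
WWB.
BBB.
WWW.

Derivation:
Move 1: B@(2,0) -> caps B=0 W=0
Move 2: W@(0,2) -> caps B=0 W=0
Move 3: B@(2,2) -> caps B=0 W=0
Move 4: W@(3,0) -> caps B=0 W=0
Move 5: B@(2,1) -> caps B=0 W=0
Move 6: W@(1,1) -> caps B=0 W=0
Move 7: B@(0,1) -> caps B=0 W=0
Move 8: W@(3,2) -> caps B=0 W=0
Move 9: B@(0,3) -> caps B=0 W=0
Move 10: W@(1,0) -> caps B=0 W=0
Move 11: B@(1,2) -> caps B=1 W=0
Move 12: W@(3,1) -> caps B=1 W=0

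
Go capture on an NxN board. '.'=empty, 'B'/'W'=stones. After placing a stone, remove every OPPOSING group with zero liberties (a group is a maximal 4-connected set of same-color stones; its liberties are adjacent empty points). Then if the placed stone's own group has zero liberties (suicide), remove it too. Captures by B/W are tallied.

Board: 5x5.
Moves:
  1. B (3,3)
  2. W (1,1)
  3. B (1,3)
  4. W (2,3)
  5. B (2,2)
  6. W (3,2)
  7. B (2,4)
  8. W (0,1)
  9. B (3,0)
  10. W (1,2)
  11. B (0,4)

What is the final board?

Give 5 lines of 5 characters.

Answer: .W..B
.WWB.
..B.B
B.WB.
.....

Derivation:
Move 1: B@(3,3) -> caps B=0 W=0
Move 2: W@(1,1) -> caps B=0 W=0
Move 3: B@(1,3) -> caps B=0 W=0
Move 4: W@(2,3) -> caps B=0 W=0
Move 5: B@(2,2) -> caps B=0 W=0
Move 6: W@(3,2) -> caps B=0 W=0
Move 7: B@(2,4) -> caps B=1 W=0
Move 8: W@(0,1) -> caps B=1 W=0
Move 9: B@(3,0) -> caps B=1 W=0
Move 10: W@(1,2) -> caps B=1 W=0
Move 11: B@(0,4) -> caps B=1 W=0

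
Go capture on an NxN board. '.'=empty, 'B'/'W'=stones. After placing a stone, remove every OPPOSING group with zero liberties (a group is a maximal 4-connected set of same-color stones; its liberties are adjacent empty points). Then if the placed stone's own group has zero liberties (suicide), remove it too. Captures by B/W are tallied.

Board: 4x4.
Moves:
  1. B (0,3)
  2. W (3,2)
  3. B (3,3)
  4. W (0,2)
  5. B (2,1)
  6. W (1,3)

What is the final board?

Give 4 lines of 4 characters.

Answer: ..W.
...W
.B..
..WB

Derivation:
Move 1: B@(0,3) -> caps B=0 W=0
Move 2: W@(3,2) -> caps B=0 W=0
Move 3: B@(3,3) -> caps B=0 W=0
Move 4: W@(0,2) -> caps B=0 W=0
Move 5: B@(2,1) -> caps B=0 W=0
Move 6: W@(1,3) -> caps B=0 W=1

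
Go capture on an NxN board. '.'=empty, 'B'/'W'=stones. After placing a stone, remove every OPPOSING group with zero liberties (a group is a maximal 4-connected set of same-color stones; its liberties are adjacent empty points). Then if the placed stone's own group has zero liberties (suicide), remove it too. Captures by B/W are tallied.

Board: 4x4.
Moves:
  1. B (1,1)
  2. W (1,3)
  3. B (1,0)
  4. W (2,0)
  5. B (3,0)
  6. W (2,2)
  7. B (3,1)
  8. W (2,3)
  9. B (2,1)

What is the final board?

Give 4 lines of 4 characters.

Answer: ....
BB.W
.BWW
BB..

Derivation:
Move 1: B@(1,1) -> caps B=0 W=0
Move 2: W@(1,3) -> caps B=0 W=0
Move 3: B@(1,0) -> caps B=0 W=0
Move 4: W@(2,0) -> caps B=0 W=0
Move 5: B@(3,0) -> caps B=0 W=0
Move 6: W@(2,2) -> caps B=0 W=0
Move 7: B@(3,1) -> caps B=0 W=0
Move 8: W@(2,3) -> caps B=0 W=0
Move 9: B@(2,1) -> caps B=1 W=0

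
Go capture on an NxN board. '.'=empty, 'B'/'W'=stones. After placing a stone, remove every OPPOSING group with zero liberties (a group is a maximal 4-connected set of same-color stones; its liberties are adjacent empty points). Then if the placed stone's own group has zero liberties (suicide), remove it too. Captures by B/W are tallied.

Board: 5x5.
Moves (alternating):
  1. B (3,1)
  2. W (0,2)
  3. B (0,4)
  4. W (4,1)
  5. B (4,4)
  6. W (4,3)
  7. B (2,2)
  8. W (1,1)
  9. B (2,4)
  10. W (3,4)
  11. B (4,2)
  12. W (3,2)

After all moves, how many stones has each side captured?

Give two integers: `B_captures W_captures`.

Answer: 0 2

Derivation:
Move 1: B@(3,1) -> caps B=0 W=0
Move 2: W@(0,2) -> caps B=0 W=0
Move 3: B@(0,4) -> caps B=0 W=0
Move 4: W@(4,1) -> caps B=0 W=0
Move 5: B@(4,4) -> caps B=0 W=0
Move 6: W@(4,3) -> caps B=0 W=0
Move 7: B@(2,2) -> caps B=0 W=0
Move 8: W@(1,1) -> caps B=0 W=0
Move 9: B@(2,4) -> caps B=0 W=0
Move 10: W@(3,4) -> caps B=0 W=1
Move 11: B@(4,2) -> caps B=0 W=1
Move 12: W@(3,2) -> caps B=0 W=2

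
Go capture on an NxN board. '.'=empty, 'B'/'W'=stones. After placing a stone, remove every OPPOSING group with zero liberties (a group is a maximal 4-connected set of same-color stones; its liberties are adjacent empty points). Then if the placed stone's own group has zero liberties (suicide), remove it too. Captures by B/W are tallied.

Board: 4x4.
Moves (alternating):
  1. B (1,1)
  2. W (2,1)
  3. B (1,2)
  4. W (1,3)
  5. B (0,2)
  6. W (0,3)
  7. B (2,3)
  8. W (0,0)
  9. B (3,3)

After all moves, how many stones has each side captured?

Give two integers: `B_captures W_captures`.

Answer: 2 0

Derivation:
Move 1: B@(1,1) -> caps B=0 W=0
Move 2: W@(2,1) -> caps B=0 W=0
Move 3: B@(1,2) -> caps B=0 W=0
Move 4: W@(1,3) -> caps B=0 W=0
Move 5: B@(0,2) -> caps B=0 W=0
Move 6: W@(0,3) -> caps B=0 W=0
Move 7: B@(2,3) -> caps B=2 W=0
Move 8: W@(0,0) -> caps B=2 W=0
Move 9: B@(3,3) -> caps B=2 W=0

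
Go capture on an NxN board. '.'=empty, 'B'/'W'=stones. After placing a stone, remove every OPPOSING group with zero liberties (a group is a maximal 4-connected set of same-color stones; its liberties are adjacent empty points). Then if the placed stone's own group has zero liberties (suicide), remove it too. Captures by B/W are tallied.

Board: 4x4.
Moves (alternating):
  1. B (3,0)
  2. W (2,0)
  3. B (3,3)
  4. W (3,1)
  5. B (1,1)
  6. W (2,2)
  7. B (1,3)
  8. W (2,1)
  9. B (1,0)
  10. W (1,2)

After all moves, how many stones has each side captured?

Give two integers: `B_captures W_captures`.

Move 1: B@(3,0) -> caps B=0 W=0
Move 2: W@(2,0) -> caps B=0 W=0
Move 3: B@(3,3) -> caps B=0 W=0
Move 4: W@(3,1) -> caps B=0 W=1
Move 5: B@(1,1) -> caps B=0 W=1
Move 6: W@(2,2) -> caps B=0 W=1
Move 7: B@(1,3) -> caps B=0 W=1
Move 8: W@(2,1) -> caps B=0 W=1
Move 9: B@(1,0) -> caps B=0 W=1
Move 10: W@(1,2) -> caps B=0 W=1

Answer: 0 1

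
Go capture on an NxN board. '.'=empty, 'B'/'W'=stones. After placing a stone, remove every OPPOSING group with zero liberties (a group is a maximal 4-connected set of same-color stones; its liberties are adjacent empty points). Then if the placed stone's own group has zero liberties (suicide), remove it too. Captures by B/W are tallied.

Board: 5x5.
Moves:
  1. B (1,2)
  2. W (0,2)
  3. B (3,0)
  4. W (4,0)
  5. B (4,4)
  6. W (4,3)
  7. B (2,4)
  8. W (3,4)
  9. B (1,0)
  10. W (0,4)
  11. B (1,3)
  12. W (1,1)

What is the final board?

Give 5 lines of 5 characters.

Answer: ..W.W
BWBB.
....B
B...W
W..W.

Derivation:
Move 1: B@(1,2) -> caps B=0 W=0
Move 2: W@(0,2) -> caps B=0 W=0
Move 3: B@(3,0) -> caps B=0 W=0
Move 4: W@(4,0) -> caps B=0 W=0
Move 5: B@(4,4) -> caps B=0 W=0
Move 6: W@(4,3) -> caps B=0 W=0
Move 7: B@(2,4) -> caps B=0 W=0
Move 8: W@(3,4) -> caps B=0 W=1
Move 9: B@(1,0) -> caps B=0 W=1
Move 10: W@(0,4) -> caps B=0 W=1
Move 11: B@(1,3) -> caps B=0 W=1
Move 12: W@(1,1) -> caps B=0 W=1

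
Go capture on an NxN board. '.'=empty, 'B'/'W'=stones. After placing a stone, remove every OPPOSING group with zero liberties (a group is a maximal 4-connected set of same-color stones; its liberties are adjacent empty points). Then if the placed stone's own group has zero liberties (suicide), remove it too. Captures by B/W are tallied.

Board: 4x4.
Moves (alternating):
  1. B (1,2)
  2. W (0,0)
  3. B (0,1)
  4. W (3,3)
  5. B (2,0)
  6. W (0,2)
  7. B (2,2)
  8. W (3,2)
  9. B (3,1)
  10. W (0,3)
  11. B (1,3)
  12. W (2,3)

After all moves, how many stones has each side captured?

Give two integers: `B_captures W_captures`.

Answer: 2 0

Derivation:
Move 1: B@(1,2) -> caps B=0 W=0
Move 2: W@(0,0) -> caps B=0 W=0
Move 3: B@(0,1) -> caps B=0 W=0
Move 4: W@(3,3) -> caps B=0 W=0
Move 5: B@(2,0) -> caps B=0 W=0
Move 6: W@(0,2) -> caps B=0 W=0
Move 7: B@(2,2) -> caps B=0 W=0
Move 8: W@(3,2) -> caps B=0 W=0
Move 9: B@(3,1) -> caps B=0 W=0
Move 10: W@(0,3) -> caps B=0 W=0
Move 11: B@(1,3) -> caps B=2 W=0
Move 12: W@(2,3) -> caps B=2 W=0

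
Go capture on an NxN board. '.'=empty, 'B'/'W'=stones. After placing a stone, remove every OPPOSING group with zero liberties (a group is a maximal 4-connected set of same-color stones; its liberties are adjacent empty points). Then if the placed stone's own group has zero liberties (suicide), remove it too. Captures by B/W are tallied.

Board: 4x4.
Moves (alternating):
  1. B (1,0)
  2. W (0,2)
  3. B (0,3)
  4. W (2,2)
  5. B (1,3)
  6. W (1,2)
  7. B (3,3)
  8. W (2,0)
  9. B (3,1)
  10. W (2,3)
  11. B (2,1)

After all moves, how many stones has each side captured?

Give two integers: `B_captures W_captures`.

Move 1: B@(1,0) -> caps B=0 W=0
Move 2: W@(0,2) -> caps B=0 W=0
Move 3: B@(0,3) -> caps B=0 W=0
Move 4: W@(2,2) -> caps B=0 W=0
Move 5: B@(1,3) -> caps B=0 W=0
Move 6: W@(1,2) -> caps B=0 W=0
Move 7: B@(3,3) -> caps B=0 W=0
Move 8: W@(2,0) -> caps B=0 W=0
Move 9: B@(3,1) -> caps B=0 W=0
Move 10: W@(2,3) -> caps B=0 W=2
Move 11: B@(2,1) -> caps B=0 W=2

Answer: 0 2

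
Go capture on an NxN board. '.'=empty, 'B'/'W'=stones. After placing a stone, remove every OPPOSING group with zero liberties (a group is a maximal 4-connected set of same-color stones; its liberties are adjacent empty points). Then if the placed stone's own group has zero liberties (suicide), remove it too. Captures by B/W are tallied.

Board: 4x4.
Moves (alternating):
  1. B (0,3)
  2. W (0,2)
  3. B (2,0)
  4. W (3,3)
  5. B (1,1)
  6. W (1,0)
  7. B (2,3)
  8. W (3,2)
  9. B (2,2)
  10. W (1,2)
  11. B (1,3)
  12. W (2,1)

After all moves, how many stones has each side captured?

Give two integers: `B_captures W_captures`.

Answer: 0 4

Derivation:
Move 1: B@(0,3) -> caps B=0 W=0
Move 2: W@(0,2) -> caps B=0 W=0
Move 3: B@(2,0) -> caps B=0 W=0
Move 4: W@(3,3) -> caps B=0 W=0
Move 5: B@(1,1) -> caps B=0 W=0
Move 6: W@(1,0) -> caps B=0 W=0
Move 7: B@(2,3) -> caps B=0 W=0
Move 8: W@(3,2) -> caps B=0 W=0
Move 9: B@(2,2) -> caps B=0 W=0
Move 10: W@(1,2) -> caps B=0 W=0
Move 11: B@(1,3) -> caps B=0 W=0
Move 12: W@(2,1) -> caps B=0 W=4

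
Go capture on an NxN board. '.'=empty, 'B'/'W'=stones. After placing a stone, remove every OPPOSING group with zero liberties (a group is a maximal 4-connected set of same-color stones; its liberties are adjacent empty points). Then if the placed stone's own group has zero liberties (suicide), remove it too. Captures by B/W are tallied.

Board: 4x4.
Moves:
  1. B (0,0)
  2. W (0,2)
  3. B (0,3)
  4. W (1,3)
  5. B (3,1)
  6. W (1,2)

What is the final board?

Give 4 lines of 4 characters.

Answer: B.W.
..WW
....
.B..

Derivation:
Move 1: B@(0,0) -> caps B=0 W=0
Move 2: W@(0,2) -> caps B=0 W=0
Move 3: B@(0,3) -> caps B=0 W=0
Move 4: W@(1,3) -> caps B=0 W=1
Move 5: B@(3,1) -> caps B=0 W=1
Move 6: W@(1,2) -> caps B=0 W=1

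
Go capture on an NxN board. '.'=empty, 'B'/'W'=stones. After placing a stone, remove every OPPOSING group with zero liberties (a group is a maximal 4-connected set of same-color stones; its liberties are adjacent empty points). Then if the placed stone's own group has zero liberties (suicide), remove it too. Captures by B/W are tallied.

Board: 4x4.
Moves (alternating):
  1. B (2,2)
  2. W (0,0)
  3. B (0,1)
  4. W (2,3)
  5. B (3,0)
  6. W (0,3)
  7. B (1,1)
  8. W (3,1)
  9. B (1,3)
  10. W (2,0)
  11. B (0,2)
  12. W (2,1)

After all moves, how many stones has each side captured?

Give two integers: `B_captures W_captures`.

Move 1: B@(2,2) -> caps B=0 W=0
Move 2: W@(0,0) -> caps B=0 W=0
Move 3: B@(0,1) -> caps B=0 W=0
Move 4: W@(2,3) -> caps B=0 W=0
Move 5: B@(3,0) -> caps B=0 W=0
Move 6: W@(0,3) -> caps B=0 W=0
Move 7: B@(1,1) -> caps B=0 W=0
Move 8: W@(3,1) -> caps B=0 W=0
Move 9: B@(1,3) -> caps B=0 W=0
Move 10: W@(2,0) -> caps B=0 W=1
Move 11: B@(0,2) -> caps B=1 W=1
Move 12: W@(2,1) -> caps B=1 W=1

Answer: 1 1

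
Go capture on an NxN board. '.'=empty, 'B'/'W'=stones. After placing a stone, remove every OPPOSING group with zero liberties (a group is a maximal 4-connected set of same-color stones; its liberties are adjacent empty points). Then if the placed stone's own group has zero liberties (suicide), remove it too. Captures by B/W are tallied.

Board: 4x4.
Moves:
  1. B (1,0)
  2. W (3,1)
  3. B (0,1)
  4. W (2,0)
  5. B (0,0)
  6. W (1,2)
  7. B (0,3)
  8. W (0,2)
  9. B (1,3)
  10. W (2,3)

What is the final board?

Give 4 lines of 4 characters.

Answer: BBW.
B.W.
W..W
.W..

Derivation:
Move 1: B@(1,0) -> caps B=0 W=0
Move 2: W@(3,1) -> caps B=0 W=0
Move 3: B@(0,1) -> caps B=0 W=0
Move 4: W@(2,0) -> caps B=0 W=0
Move 5: B@(0,0) -> caps B=0 W=0
Move 6: W@(1,2) -> caps B=0 W=0
Move 7: B@(0,3) -> caps B=0 W=0
Move 8: W@(0,2) -> caps B=0 W=0
Move 9: B@(1,3) -> caps B=0 W=0
Move 10: W@(2,3) -> caps B=0 W=2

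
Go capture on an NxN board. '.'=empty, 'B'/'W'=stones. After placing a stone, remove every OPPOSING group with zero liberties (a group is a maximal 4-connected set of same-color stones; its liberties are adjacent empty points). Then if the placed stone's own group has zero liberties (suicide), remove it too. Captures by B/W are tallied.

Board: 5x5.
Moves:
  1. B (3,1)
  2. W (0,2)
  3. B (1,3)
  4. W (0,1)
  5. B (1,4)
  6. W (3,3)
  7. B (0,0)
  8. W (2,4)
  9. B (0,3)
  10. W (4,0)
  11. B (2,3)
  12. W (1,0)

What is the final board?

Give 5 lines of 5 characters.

Move 1: B@(3,1) -> caps B=0 W=0
Move 2: W@(0,2) -> caps B=0 W=0
Move 3: B@(1,3) -> caps B=0 W=0
Move 4: W@(0,1) -> caps B=0 W=0
Move 5: B@(1,4) -> caps B=0 W=0
Move 6: W@(3,3) -> caps B=0 W=0
Move 7: B@(0,0) -> caps B=0 W=0
Move 8: W@(2,4) -> caps B=0 W=0
Move 9: B@(0,3) -> caps B=0 W=0
Move 10: W@(4,0) -> caps B=0 W=0
Move 11: B@(2,3) -> caps B=0 W=0
Move 12: W@(1,0) -> caps B=0 W=1

Answer: .WWB.
W..BB
...BW
.B.W.
W....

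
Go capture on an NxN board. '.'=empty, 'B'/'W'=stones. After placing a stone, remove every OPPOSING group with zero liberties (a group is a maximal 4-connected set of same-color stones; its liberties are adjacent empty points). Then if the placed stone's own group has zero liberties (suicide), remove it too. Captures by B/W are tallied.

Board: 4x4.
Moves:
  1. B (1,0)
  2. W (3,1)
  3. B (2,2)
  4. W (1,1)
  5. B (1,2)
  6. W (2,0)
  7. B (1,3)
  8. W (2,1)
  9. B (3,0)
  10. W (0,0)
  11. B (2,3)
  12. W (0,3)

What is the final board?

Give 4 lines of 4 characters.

Move 1: B@(1,0) -> caps B=0 W=0
Move 2: W@(3,1) -> caps B=0 W=0
Move 3: B@(2,2) -> caps B=0 W=0
Move 4: W@(1,1) -> caps B=0 W=0
Move 5: B@(1,2) -> caps B=0 W=0
Move 6: W@(2,0) -> caps B=0 W=0
Move 7: B@(1,3) -> caps B=0 W=0
Move 8: W@(2,1) -> caps B=0 W=0
Move 9: B@(3,0) -> caps B=0 W=0
Move 10: W@(0,0) -> caps B=0 W=1
Move 11: B@(2,3) -> caps B=0 W=1
Move 12: W@(0,3) -> caps B=0 W=1

Answer: W..W
.WBB
WWBB
.W..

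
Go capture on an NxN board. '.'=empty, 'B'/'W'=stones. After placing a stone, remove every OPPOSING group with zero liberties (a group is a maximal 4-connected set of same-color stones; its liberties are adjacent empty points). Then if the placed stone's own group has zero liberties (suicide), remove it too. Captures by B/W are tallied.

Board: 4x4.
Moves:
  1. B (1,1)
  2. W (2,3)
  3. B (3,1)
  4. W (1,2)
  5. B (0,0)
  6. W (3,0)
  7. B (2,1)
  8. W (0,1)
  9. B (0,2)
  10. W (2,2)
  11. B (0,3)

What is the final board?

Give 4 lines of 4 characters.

Answer: B.BB
.BW.
.BWW
WB..

Derivation:
Move 1: B@(1,1) -> caps B=0 W=0
Move 2: W@(2,3) -> caps B=0 W=0
Move 3: B@(3,1) -> caps B=0 W=0
Move 4: W@(1,2) -> caps B=0 W=0
Move 5: B@(0,0) -> caps B=0 W=0
Move 6: W@(3,0) -> caps B=0 W=0
Move 7: B@(2,1) -> caps B=0 W=0
Move 8: W@(0,1) -> caps B=0 W=0
Move 9: B@(0,2) -> caps B=1 W=0
Move 10: W@(2,2) -> caps B=1 W=0
Move 11: B@(0,3) -> caps B=1 W=0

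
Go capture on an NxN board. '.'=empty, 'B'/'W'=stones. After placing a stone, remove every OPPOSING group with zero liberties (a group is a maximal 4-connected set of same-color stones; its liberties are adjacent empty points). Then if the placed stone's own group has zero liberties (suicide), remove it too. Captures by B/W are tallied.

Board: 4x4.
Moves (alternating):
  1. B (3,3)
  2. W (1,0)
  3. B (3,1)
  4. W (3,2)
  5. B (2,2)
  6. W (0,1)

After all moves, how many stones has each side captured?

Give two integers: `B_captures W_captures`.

Answer: 1 0

Derivation:
Move 1: B@(3,3) -> caps B=0 W=0
Move 2: W@(1,0) -> caps B=0 W=0
Move 3: B@(3,1) -> caps B=0 W=0
Move 4: W@(3,2) -> caps B=0 W=0
Move 5: B@(2,2) -> caps B=1 W=0
Move 6: W@(0,1) -> caps B=1 W=0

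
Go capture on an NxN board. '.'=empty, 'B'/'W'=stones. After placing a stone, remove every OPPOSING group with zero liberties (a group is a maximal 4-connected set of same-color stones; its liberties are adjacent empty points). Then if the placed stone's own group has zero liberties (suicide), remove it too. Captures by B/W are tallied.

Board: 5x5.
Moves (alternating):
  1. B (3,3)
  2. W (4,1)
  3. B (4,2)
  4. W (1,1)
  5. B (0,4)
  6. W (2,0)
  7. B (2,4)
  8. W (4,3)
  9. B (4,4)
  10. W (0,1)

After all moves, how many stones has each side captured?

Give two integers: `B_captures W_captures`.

Move 1: B@(3,3) -> caps B=0 W=0
Move 2: W@(4,1) -> caps B=0 W=0
Move 3: B@(4,2) -> caps B=0 W=0
Move 4: W@(1,1) -> caps B=0 W=0
Move 5: B@(0,4) -> caps B=0 W=0
Move 6: W@(2,0) -> caps B=0 W=0
Move 7: B@(2,4) -> caps B=0 W=0
Move 8: W@(4,3) -> caps B=0 W=0
Move 9: B@(4,4) -> caps B=1 W=0
Move 10: W@(0,1) -> caps B=1 W=0

Answer: 1 0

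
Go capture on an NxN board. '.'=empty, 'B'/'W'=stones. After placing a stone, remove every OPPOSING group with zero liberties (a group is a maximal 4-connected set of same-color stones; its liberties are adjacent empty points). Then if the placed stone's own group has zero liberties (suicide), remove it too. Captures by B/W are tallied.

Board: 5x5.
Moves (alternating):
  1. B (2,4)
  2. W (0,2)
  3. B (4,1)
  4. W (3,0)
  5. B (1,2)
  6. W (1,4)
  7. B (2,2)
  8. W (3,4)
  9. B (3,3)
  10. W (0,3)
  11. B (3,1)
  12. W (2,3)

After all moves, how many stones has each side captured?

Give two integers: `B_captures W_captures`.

Move 1: B@(2,4) -> caps B=0 W=0
Move 2: W@(0,2) -> caps B=0 W=0
Move 3: B@(4,1) -> caps B=0 W=0
Move 4: W@(3,0) -> caps B=0 W=0
Move 5: B@(1,2) -> caps B=0 W=0
Move 6: W@(1,4) -> caps B=0 W=0
Move 7: B@(2,2) -> caps B=0 W=0
Move 8: W@(3,4) -> caps B=0 W=0
Move 9: B@(3,3) -> caps B=0 W=0
Move 10: W@(0,3) -> caps B=0 W=0
Move 11: B@(3,1) -> caps B=0 W=0
Move 12: W@(2,3) -> caps B=0 W=1

Answer: 0 1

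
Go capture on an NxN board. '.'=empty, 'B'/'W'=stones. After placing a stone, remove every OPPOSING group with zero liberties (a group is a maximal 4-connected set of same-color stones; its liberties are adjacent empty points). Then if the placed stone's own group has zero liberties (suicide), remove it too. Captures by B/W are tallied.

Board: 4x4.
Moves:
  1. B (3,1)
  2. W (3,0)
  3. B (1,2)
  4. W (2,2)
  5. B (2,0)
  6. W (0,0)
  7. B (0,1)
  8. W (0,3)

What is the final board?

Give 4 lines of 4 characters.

Answer: WB.W
..B.
B.W.
.B..

Derivation:
Move 1: B@(3,1) -> caps B=0 W=0
Move 2: W@(3,0) -> caps B=0 W=0
Move 3: B@(1,2) -> caps B=0 W=0
Move 4: W@(2,2) -> caps B=0 W=0
Move 5: B@(2,0) -> caps B=1 W=0
Move 6: W@(0,0) -> caps B=1 W=0
Move 7: B@(0,1) -> caps B=1 W=0
Move 8: W@(0,3) -> caps B=1 W=0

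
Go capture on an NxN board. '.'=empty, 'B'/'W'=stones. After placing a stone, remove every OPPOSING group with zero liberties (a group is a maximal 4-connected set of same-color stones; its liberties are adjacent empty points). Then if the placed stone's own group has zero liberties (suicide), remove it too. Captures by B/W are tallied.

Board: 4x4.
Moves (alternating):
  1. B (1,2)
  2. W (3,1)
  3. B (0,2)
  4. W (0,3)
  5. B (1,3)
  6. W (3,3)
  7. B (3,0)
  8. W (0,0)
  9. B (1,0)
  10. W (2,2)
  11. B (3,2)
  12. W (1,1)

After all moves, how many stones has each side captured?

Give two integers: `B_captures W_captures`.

Move 1: B@(1,2) -> caps B=0 W=0
Move 2: W@(3,1) -> caps B=0 W=0
Move 3: B@(0,2) -> caps B=0 W=0
Move 4: W@(0,3) -> caps B=0 W=0
Move 5: B@(1,3) -> caps B=1 W=0
Move 6: W@(3,3) -> caps B=1 W=0
Move 7: B@(3,0) -> caps B=1 W=0
Move 8: W@(0,0) -> caps B=1 W=0
Move 9: B@(1,0) -> caps B=1 W=0
Move 10: W@(2,2) -> caps B=1 W=0
Move 11: B@(3,2) -> caps B=1 W=0
Move 12: W@(1,1) -> caps B=1 W=0

Answer: 1 0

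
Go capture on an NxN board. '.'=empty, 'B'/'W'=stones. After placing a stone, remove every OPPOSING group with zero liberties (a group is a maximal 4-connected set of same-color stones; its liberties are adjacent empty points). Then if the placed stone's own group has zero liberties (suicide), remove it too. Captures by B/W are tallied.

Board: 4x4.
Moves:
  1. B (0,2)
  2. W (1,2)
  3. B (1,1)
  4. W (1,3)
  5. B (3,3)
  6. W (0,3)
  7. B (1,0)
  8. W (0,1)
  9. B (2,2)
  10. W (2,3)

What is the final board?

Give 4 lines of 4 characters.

Answer: .W.W
BBWW
..BW
...B

Derivation:
Move 1: B@(0,2) -> caps B=0 W=0
Move 2: W@(1,2) -> caps B=0 W=0
Move 3: B@(1,1) -> caps B=0 W=0
Move 4: W@(1,3) -> caps B=0 W=0
Move 5: B@(3,3) -> caps B=0 W=0
Move 6: W@(0,3) -> caps B=0 W=0
Move 7: B@(1,0) -> caps B=0 W=0
Move 8: W@(0,1) -> caps B=0 W=1
Move 9: B@(2,2) -> caps B=0 W=1
Move 10: W@(2,3) -> caps B=0 W=1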